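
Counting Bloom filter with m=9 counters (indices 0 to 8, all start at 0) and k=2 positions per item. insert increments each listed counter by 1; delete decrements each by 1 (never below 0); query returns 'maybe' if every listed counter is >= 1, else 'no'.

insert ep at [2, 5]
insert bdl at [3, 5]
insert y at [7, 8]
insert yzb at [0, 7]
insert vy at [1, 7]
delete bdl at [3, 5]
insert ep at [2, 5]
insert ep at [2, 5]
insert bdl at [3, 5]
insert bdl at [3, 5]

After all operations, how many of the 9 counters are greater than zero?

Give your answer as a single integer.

Step 1: insert ep at [2, 5] -> counters=[0,0,1,0,0,1,0,0,0]
Step 2: insert bdl at [3, 5] -> counters=[0,0,1,1,0,2,0,0,0]
Step 3: insert y at [7, 8] -> counters=[0,0,1,1,0,2,0,1,1]
Step 4: insert yzb at [0, 7] -> counters=[1,0,1,1,0,2,0,2,1]
Step 5: insert vy at [1, 7] -> counters=[1,1,1,1,0,2,0,3,1]
Step 6: delete bdl at [3, 5] -> counters=[1,1,1,0,0,1,0,3,1]
Step 7: insert ep at [2, 5] -> counters=[1,1,2,0,0,2,0,3,1]
Step 8: insert ep at [2, 5] -> counters=[1,1,3,0,0,3,0,3,1]
Step 9: insert bdl at [3, 5] -> counters=[1,1,3,1,0,4,0,3,1]
Step 10: insert bdl at [3, 5] -> counters=[1,1,3,2,0,5,0,3,1]
Final counters=[1,1,3,2,0,5,0,3,1] -> 7 nonzero

Answer: 7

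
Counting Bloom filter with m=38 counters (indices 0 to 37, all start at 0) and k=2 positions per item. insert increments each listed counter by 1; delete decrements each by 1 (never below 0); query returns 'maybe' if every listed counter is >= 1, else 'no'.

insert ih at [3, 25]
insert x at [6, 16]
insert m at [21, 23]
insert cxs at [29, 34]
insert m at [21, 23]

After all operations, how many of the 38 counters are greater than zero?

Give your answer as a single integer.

Answer: 8

Derivation:
Step 1: insert ih at [3, 25] -> counters=[0,0,0,1,0,0,0,0,0,0,0,0,0,0,0,0,0,0,0,0,0,0,0,0,0,1,0,0,0,0,0,0,0,0,0,0,0,0]
Step 2: insert x at [6, 16] -> counters=[0,0,0,1,0,0,1,0,0,0,0,0,0,0,0,0,1,0,0,0,0,0,0,0,0,1,0,0,0,0,0,0,0,0,0,0,0,0]
Step 3: insert m at [21, 23] -> counters=[0,0,0,1,0,0,1,0,0,0,0,0,0,0,0,0,1,0,0,0,0,1,0,1,0,1,0,0,0,0,0,0,0,0,0,0,0,0]
Step 4: insert cxs at [29, 34] -> counters=[0,0,0,1,0,0,1,0,0,0,0,0,0,0,0,0,1,0,0,0,0,1,0,1,0,1,0,0,0,1,0,0,0,0,1,0,0,0]
Step 5: insert m at [21, 23] -> counters=[0,0,0,1,0,0,1,0,0,0,0,0,0,0,0,0,1,0,0,0,0,2,0,2,0,1,0,0,0,1,0,0,0,0,1,0,0,0]
Final counters=[0,0,0,1,0,0,1,0,0,0,0,0,0,0,0,0,1,0,0,0,0,2,0,2,0,1,0,0,0,1,0,0,0,0,1,0,0,0] -> 8 nonzero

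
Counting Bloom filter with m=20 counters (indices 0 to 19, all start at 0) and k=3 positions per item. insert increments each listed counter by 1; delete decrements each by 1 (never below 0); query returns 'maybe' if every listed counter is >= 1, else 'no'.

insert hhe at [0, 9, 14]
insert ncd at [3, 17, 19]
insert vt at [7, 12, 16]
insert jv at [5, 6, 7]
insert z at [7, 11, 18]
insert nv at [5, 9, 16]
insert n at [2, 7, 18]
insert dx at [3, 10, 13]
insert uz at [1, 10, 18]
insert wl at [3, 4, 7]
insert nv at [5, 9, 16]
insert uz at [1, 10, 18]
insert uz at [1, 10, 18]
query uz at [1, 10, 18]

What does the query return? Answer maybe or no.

Answer: maybe

Derivation:
Step 1: insert hhe at [0, 9, 14] -> counters=[1,0,0,0,0,0,0,0,0,1,0,0,0,0,1,0,0,0,0,0]
Step 2: insert ncd at [3, 17, 19] -> counters=[1,0,0,1,0,0,0,0,0,1,0,0,0,0,1,0,0,1,0,1]
Step 3: insert vt at [7, 12, 16] -> counters=[1,0,0,1,0,0,0,1,0,1,0,0,1,0,1,0,1,1,0,1]
Step 4: insert jv at [5, 6, 7] -> counters=[1,0,0,1,0,1,1,2,0,1,0,0,1,0,1,0,1,1,0,1]
Step 5: insert z at [7, 11, 18] -> counters=[1,0,0,1,0,1,1,3,0,1,0,1,1,0,1,0,1,1,1,1]
Step 6: insert nv at [5, 9, 16] -> counters=[1,0,0,1,0,2,1,3,0,2,0,1,1,0,1,0,2,1,1,1]
Step 7: insert n at [2, 7, 18] -> counters=[1,0,1,1,0,2,1,4,0,2,0,1,1,0,1,0,2,1,2,1]
Step 8: insert dx at [3, 10, 13] -> counters=[1,0,1,2,0,2,1,4,0,2,1,1,1,1,1,0,2,1,2,1]
Step 9: insert uz at [1, 10, 18] -> counters=[1,1,1,2,0,2,1,4,0,2,2,1,1,1,1,0,2,1,3,1]
Step 10: insert wl at [3, 4, 7] -> counters=[1,1,1,3,1,2,1,5,0,2,2,1,1,1,1,0,2,1,3,1]
Step 11: insert nv at [5, 9, 16] -> counters=[1,1,1,3,1,3,1,5,0,3,2,1,1,1,1,0,3,1,3,1]
Step 12: insert uz at [1, 10, 18] -> counters=[1,2,1,3,1,3,1,5,0,3,3,1,1,1,1,0,3,1,4,1]
Step 13: insert uz at [1, 10, 18] -> counters=[1,3,1,3,1,3,1,5,0,3,4,1,1,1,1,0,3,1,5,1]
Query uz: check counters[1]=3 counters[10]=4 counters[18]=5 -> maybe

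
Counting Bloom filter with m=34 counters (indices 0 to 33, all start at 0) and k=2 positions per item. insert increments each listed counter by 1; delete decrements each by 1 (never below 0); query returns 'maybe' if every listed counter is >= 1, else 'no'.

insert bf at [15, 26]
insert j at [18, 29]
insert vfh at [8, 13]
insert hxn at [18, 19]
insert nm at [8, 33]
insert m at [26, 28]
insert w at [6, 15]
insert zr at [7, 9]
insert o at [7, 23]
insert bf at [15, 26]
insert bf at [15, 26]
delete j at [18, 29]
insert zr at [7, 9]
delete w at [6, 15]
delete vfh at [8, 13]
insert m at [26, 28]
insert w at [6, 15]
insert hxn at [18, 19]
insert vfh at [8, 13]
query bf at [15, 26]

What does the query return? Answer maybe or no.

Step 1: insert bf at [15, 26] -> counters=[0,0,0,0,0,0,0,0,0,0,0,0,0,0,0,1,0,0,0,0,0,0,0,0,0,0,1,0,0,0,0,0,0,0]
Step 2: insert j at [18, 29] -> counters=[0,0,0,0,0,0,0,0,0,0,0,0,0,0,0,1,0,0,1,0,0,0,0,0,0,0,1,0,0,1,0,0,0,0]
Step 3: insert vfh at [8, 13] -> counters=[0,0,0,0,0,0,0,0,1,0,0,0,0,1,0,1,0,0,1,0,0,0,0,0,0,0,1,0,0,1,0,0,0,0]
Step 4: insert hxn at [18, 19] -> counters=[0,0,0,0,0,0,0,0,1,0,0,0,0,1,0,1,0,0,2,1,0,0,0,0,0,0,1,0,0,1,0,0,0,0]
Step 5: insert nm at [8, 33] -> counters=[0,0,0,0,0,0,0,0,2,0,0,0,0,1,0,1,0,0,2,1,0,0,0,0,0,0,1,0,0,1,0,0,0,1]
Step 6: insert m at [26, 28] -> counters=[0,0,0,0,0,0,0,0,2,0,0,0,0,1,0,1,0,0,2,1,0,0,0,0,0,0,2,0,1,1,0,0,0,1]
Step 7: insert w at [6, 15] -> counters=[0,0,0,0,0,0,1,0,2,0,0,0,0,1,0,2,0,0,2,1,0,0,0,0,0,0,2,0,1,1,0,0,0,1]
Step 8: insert zr at [7, 9] -> counters=[0,0,0,0,0,0,1,1,2,1,0,0,0,1,0,2,0,0,2,1,0,0,0,0,0,0,2,0,1,1,0,0,0,1]
Step 9: insert o at [7, 23] -> counters=[0,0,0,0,0,0,1,2,2,1,0,0,0,1,0,2,0,0,2,1,0,0,0,1,0,0,2,0,1,1,0,0,0,1]
Step 10: insert bf at [15, 26] -> counters=[0,0,0,0,0,0,1,2,2,1,0,0,0,1,0,3,0,0,2,1,0,0,0,1,0,0,3,0,1,1,0,0,0,1]
Step 11: insert bf at [15, 26] -> counters=[0,0,0,0,0,0,1,2,2,1,0,0,0,1,0,4,0,0,2,1,0,0,0,1,0,0,4,0,1,1,0,0,0,1]
Step 12: delete j at [18, 29] -> counters=[0,0,0,0,0,0,1,2,2,1,0,0,0,1,0,4,0,0,1,1,0,0,0,1,0,0,4,0,1,0,0,0,0,1]
Step 13: insert zr at [7, 9] -> counters=[0,0,0,0,0,0,1,3,2,2,0,0,0,1,0,4,0,0,1,1,0,0,0,1,0,0,4,0,1,0,0,0,0,1]
Step 14: delete w at [6, 15] -> counters=[0,0,0,0,0,0,0,3,2,2,0,0,0,1,0,3,0,0,1,1,0,0,0,1,0,0,4,0,1,0,0,0,0,1]
Step 15: delete vfh at [8, 13] -> counters=[0,0,0,0,0,0,0,3,1,2,0,0,0,0,0,3,0,0,1,1,0,0,0,1,0,0,4,0,1,0,0,0,0,1]
Step 16: insert m at [26, 28] -> counters=[0,0,0,0,0,0,0,3,1,2,0,0,0,0,0,3,0,0,1,1,0,0,0,1,0,0,5,0,2,0,0,0,0,1]
Step 17: insert w at [6, 15] -> counters=[0,0,0,0,0,0,1,3,1,2,0,0,0,0,0,4,0,0,1,1,0,0,0,1,0,0,5,0,2,0,0,0,0,1]
Step 18: insert hxn at [18, 19] -> counters=[0,0,0,0,0,0,1,3,1,2,0,0,0,0,0,4,0,0,2,2,0,0,0,1,0,0,5,0,2,0,0,0,0,1]
Step 19: insert vfh at [8, 13] -> counters=[0,0,0,0,0,0,1,3,2,2,0,0,0,1,0,4,0,0,2,2,0,0,0,1,0,0,5,0,2,0,0,0,0,1]
Query bf: check counters[15]=4 counters[26]=5 -> maybe

Answer: maybe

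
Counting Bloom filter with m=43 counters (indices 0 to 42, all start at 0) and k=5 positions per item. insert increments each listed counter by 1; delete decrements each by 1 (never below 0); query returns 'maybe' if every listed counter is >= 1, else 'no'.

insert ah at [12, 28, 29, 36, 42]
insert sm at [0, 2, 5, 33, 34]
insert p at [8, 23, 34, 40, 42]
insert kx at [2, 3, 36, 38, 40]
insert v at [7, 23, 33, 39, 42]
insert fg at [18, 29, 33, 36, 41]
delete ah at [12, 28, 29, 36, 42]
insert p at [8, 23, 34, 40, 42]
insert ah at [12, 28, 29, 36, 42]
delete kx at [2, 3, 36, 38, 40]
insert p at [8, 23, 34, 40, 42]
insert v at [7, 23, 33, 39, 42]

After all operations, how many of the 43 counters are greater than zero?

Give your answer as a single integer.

Answer: 17

Derivation:
Step 1: insert ah at [12, 28, 29, 36, 42] -> counters=[0,0,0,0,0,0,0,0,0,0,0,0,1,0,0,0,0,0,0,0,0,0,0,0,0,0,0,0,1,1,0,0,0,0,0,0,1,0,0,0,0,0,1]
Step 2: insert sm at [0, 2, 5, 33, 34] -> counters=[1,0,1,0,0,1,0,0,0,0,0,0,1,0,0,0,0,0,0,0,0,0,0,0,0,0,0,0,1,1,0,0,0,1,1,0,1,0,0,0,0,0,1]
Step 3: insert p at [8, 23, 34, 40, 42] -> counters=[1,0,1,0,0,1,0,0,1,0,0,0,1,0,0,0,0,0,0,0,0,0,0,1,0,0,0,0,1,1,0,0,0,1,2,0,1,0,0,0,1,0,2]
Step 4: insert kx at [2, 3, 36, 38, 40] -> counters=[1,0,2,1,0,1,0,0,1,0,0,0,1,0,0,0,0,0,0,0,0,0,0,1,0,0,0,0,1,1,0,0,0,1,2,0,2,0,1,0,2,0,2]
Step 5: insert v at [7, 23, 33, 39, 42] -> counters=[1,0,2,1,0,1,0,1,1,0,0,0,1,0,0,0,0,0,0,0,0,0,0,2,0,0,0,0,1,1,0,0,0,2,2,0,2,0,1,1,2,0,3]
Step 6: insert fg at [18, 29, 33, 36, 41] -> counters=[1,0,2,1,0,1,0,1,1,0,0,0,1,0,0,0,0,0,1,0,0,0,0,2,0,0,0,0,1,2,0,0,0,3,2,0,3,0,1,1,2,1,3]
Step 7: delete ah at [12, 28, 29, 36, 42] -> counters=[1,0,2,1,0,1,0,1,1,0,0,0,0,0,0,0,0,0,1,0,0,0,0,2,0,0,0,0,0,1,0,0,0,3,2,0,2,0,1,1,2,1,2]
Step 8: insert p at [8, 23, 34, 40, 42] -> counters=[1,0,2,1,0,1,0,1,2,0,0,0,0,0,0,0,0,0,1,0,0,0,0,3,0,0,0,0,0,1,0,0,0,3,3,0,2,0,1,1,3,1,3]
Step 9: insert ah at [12, 28, 29, 36, 42] -> counters=[1,0,2,1,0,1,0,1,2,0,0,0,1,0,0,0,0,0,1,0,0,0,0,3,0,0,0,0,1,2,0,0,0,3,3,0,3,0,1,1,3,1,4]
Step 10: delete kx at [2, 3, 36, 38, 40] -> counters=[1,0,1,0,0,1,0,1,2,0,0,0,1,0,0,0,0,0,1,0,0,0,0,3,0,0,0,0,1,2,0,0,0,3,3,0,2,0,0,1,2,1,4]
Step 11: insert p at [8, 23, 34, 40, 42] -> counters=[1,0,1,0,0,1,0,1,3,0,0,0,1,0,0,0,0,0,1,0,0,0,0,4,0,0,0,0,1,2,0,0,0,3,4,0,2,0,0,1,3,1,5]
Step 12: insert v at [7, 23, 33, 39, 42] -> counters=[1,0,1,0,0,1,0,2,3,0,0,0,1,0,0,0,0,0,1,0,0,0,0,5,0,0,0,0,1,2,0,0,0,4,4,0,2,0,0,2,3,1,6]
Final counters=[1,0,1,0,0,1,0,2,3,0,0,0,1,0,0,0,0,0,1,0,0,0,0,5,0,0,0,0,1,2,0,0,0,4,4,0,2,0,0,2,3,1,6] -> 17 nonzero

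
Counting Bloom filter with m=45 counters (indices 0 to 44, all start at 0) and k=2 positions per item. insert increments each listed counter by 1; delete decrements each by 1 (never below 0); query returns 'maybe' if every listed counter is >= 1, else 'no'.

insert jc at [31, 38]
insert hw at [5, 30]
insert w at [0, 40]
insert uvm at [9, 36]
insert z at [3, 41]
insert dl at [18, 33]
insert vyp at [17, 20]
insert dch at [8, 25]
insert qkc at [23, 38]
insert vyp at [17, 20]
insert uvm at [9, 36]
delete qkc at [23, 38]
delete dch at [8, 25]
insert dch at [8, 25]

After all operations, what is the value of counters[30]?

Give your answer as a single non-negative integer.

Answer: 1

Derivation:
Step 1: insert jc at [31, 38] -> counters=[0,0,0,0,0,0,0,0,0,0,0,0,0,0,0,0,0,0,0,0,0,0,0,0,0,0,0,0,0,0,0,1,0,0,0,0,0,0,1,0,0,0,0,0,0]
Step 2: insert hw at [5, 30] -> counters=[0,0,0,0,0,1,0,0,0,0,0,0,0,0,0,0,0,0,0,0,0,0,0,0,0,0,0,0,0,0,1,1,0,0,0,0,0,0,1,0,0,0,0,0,0]
Step 3: insert w at [0, 40] -> counters=[1,0,0,0,0,1,0,0,0,0,0,0,0,0,0,0,0,0,0,0,0,0,0,0,0,0,0,0,0,0,1,1,0,0,0,0,0,0,1,0,1,0,0,0,0]
Step 4: insert uvm at [9, 36] -> counters=[1,0,0,0,0,1,0,0,0,1,0,0,0,0,0,0,0,0,0,0,0,0,0,0,0,0,0,0,0,0,1,1,0,0,0,0,1,0,1,0,1,0,0,0,0]
Step 5: insert z at [3, 41] -> counters=[1,0,0,1,0,1,0,0,0,1,0,0,0,0,0,0,0,0,0,0,0,0,0,0,0,0,0,0,0,0,1,1,0,0,0,0,1,0,1,0,1,1,0,0,0]
Step 6: insert dl at [18, 33] -> counters=[1,0,0,1,0,1,0,0,0,1,0,0,0,0,0,0,0,0,1,0,0,0,0,0,0,0,0,0,0,0,1,1,0,1,0,0,1,0,1,0,1,1,0,0,0]
Step 7: insert vyp at [17, 20] -> counters=[1,0,0,1,0,1,0,0,0,1,0,0,0,0,0,0,0,1,1,0,1,0,0,0,0,0,0,0,0,0,1,1,0,1,0,0,1,0,1,0,1,1,0,0,0]
Step 8: insert dch at [8, 25] -> counters=[1,0,0,1,0,1,0,0,1,1,0,0,0,0,0,0,0,1,1,0,1,0,0,0,0,1,0,0,0,0,1,1,0,1,0,0,1,0,1,0,1,1,0,0,0]
Step 9: insert qkc at [23, 38] -> counters=[1,0,0,1,0,1,0,0,1,1,0,0,0,0,0,0,0,1,1,0,1,0,0,1,0,1,0,0,0,0,1,1,0,1,0,0,1,0,2,0,1,1,0,0,0]
Step 10: insert vyp at [17, 20] -> counters=[1,0,0,1,0,1,0,0,1,1,0,0,0,0,0,0,0,2,1,0,2,0,0,1,0,1,0,0,0,0,1,1,0,1,0,0,1,0,2,0,1,1,0,0,0]
Step 11: insert uvm at [9, 36] -> counters=[1,0,0,1,0,1,0,0,1,2,0,0,0,0,0,0,0,2,1,0,2,0,0,1,0,1,0,0,0,0,1,1,0,1,0,0,2,0,2,0,1,1,0,0,0]
Step 12: delete qkc at [23, 38] -> counters=[1,0,0,1,0,1,0,0,1,2,0,0,0,0,0,0,0,2,1,0,2,0,0,0,0,1,0,0,0,0,1,1,0,1,0,0,2,0,1,0,1,1,0,0,0]
Step 13: delete dch at [8, 25] -> counters=[1,0,0,1,0,1,0,0,0,2,0,0,0,0,0,0,0,2,1,0,2,0,0,0,0,0,0,0,0,0,1,1,0,1,0,0,2,0,1,0,1,1,0,0,0]
Step 14: insert dch at [8, 25] -> counters=[1,0,0,1,0,1,0,0,1,2,0,0,0,0,0,0,0,2,1,0,2,0,0,0,0,1,0,0,0,0,1,1,0,1,0,0,2,0,1,0,1,1,0,0,0]
Final counters=[1,0,0,1,0,1,0,0,1,2,0,0,0,0,0,0,0,2,1,0,2,0,0,0,0,1,0,0,0,0,1,1,0,1,0,0,2,0,1,0,1,1,0,0,0] -> counters[30]=1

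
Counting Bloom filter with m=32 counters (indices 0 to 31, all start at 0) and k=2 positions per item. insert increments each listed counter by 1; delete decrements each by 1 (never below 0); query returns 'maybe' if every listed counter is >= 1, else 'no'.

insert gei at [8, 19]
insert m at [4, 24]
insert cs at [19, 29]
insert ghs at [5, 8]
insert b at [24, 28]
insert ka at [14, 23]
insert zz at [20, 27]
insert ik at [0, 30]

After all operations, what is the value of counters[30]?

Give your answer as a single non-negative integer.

Answer: 1

Derivation:
Step 1: insert gei at [8, 19] -> counters=[0,0,0,0,0,0,0,0,1,0,0,0,0,0,0,0,0,0,0,1,0,0,0,0,0,0,0,0,0,0,0,0]
Step 2: insert m at [4, 24] -> counters=[0,0,0,0,1,0,0,0,1,0,0,0,0,0,0,0,0,0,0,1,0,0,0,0,1,0,0,0,0,0,0,0]
Step 3: insert cs at [19, 29] -> counters=[0,0,0,0,1,0,0,0,1,0,0,0,0,0,0,0,0,0,0,2,0,0,0,0,1,0,0,0,0,1,0,0]
Step 4: insert ghs at [5, 8] -> counters=[0,0,0,0,1,1,0,0,2,0,0,0,0,0,0,0,0,0,0,2,0,0,0,0,1,0,0,0,0,1,0,0]
Step 5: insert b at [24, 28] -> counters=[0,0,0,0,1,1,0,0,2,0,0,0,0,0,0,0,0,0,0,2,0,0,0,0,2,0,0,0,1,1,0,0]
Step 6: insert ka at [14, 23] -> counters=[0,0,0,0,1,1,0,0,2,0,0,0,0,0,1,0,0,0,0,2,0,0,0,1,2,0,0,0,1,1,0,0]
Step 7: insert zz at [20, 27] -> counters=[0,0,0,0,1,1,0,0,2,0,0,0,0,0,1,0,0,0,0,2,1,0,0,1,2,0,0,1,1,1,0,0]
Step 8: insert ik at [0, 30] -> counters=[1,0,0,0,1,1,0,0,2,0,0,0,0,0,1,0,0,0,0,2,1,0,0,1,2,0,0,1,1,1,1,0]
Final counters=[1,0,0,0,1,1,0,0,2,0,0,0,0,0,1,0,0,0,0,2,1,0,0,1,2,0,0,1,1,1,1,0] -> counters[30]=1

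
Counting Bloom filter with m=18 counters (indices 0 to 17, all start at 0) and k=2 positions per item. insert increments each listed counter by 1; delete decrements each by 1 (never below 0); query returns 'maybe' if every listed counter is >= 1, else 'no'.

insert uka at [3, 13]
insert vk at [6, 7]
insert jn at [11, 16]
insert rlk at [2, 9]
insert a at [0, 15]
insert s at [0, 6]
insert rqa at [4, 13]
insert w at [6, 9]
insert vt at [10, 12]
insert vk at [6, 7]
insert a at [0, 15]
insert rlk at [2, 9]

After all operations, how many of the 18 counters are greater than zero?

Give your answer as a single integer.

Step 1: insert uka at [3, 13] -> counters=[0,0,0,1,0,0,0,0,0,0,0,0,0,1,0,0,0,0]
Step 2: insert vk at [6, 7] -> counters=[0,0,0,1,0,0,1,1,0,0,0,0,0,1,0,0,0,0]
Step 3: insert jn at [11, 16] -> counters=[0,0,0,1,0,0,1,1,0,0,0,1,0,1,0,0,1,0]
Step 4: insert rlk at [2, 9] -> counters=[0,0,1,1,0,0,1,1,0,1,0,1,0,1,0,0,1,0]
Step 5: insert a at [0, 15] -> counters=[1,0,1,1,0,0,1,1,0,1,0,1,0,1,0,1,1,0]
Step 6: insert s at [0, 6] -> counters=[2,0,1,1,0,0,2,1,0,1,0,1,0,1,0,1,1,0]
Step 7: insert rqa at [4, 13] -> counters=[2,0,1,1,1,0,2,1,0,1,0,1,0,2,0,1,1,0]
Step 8: insert w at [6, 9] -> counters=[2,0,1,1,1,0,3,1,0,2,0,1,0,2,0,1,1,0]
Step 9: insert vt at [10, 12] -> counters=[2,0,1,1,1,0,3,1,0,2,1,1,1,2,0,1,1,0]
Step 10: insert vk at [6, 7] -> counters=[2,0,1,1,1,0,4,2,0,2,1,1,1,2,0,1,1,0]
Step 11: insert a at [0, 15] -> counters=[3,0,1,1,1,0,4,2,0,2,1,1,1,2,0,2,1,0]
Step 12: insert rlk at [2, 9] -> counters=[3,0,2,1,1,0,4,2,0,3,1,1,1,2,0,2,1,0]
Final counters=[3,0,2,1,1,0,4,2,0,3,1,1,1,2,0,2,1,0] -> 13 nonzero

Answer: 13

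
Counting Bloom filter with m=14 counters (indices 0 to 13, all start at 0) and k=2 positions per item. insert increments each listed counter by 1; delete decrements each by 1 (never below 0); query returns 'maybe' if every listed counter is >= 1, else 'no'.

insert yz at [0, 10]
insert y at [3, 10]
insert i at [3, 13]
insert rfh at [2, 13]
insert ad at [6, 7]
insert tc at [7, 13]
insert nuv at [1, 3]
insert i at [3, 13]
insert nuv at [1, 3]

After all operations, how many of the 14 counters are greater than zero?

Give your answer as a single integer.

Answer: 8

Derivation:
Step 1: insert yz at [0, 10] -> counters=[1,0,0,0,0,0,0,0,0,0,1,0,0,0]
Step 2: insert y at [3, 10] -> counters=[1,0,0,1,0,0,0,0,0,0,2,0,0,0]
Step 3: insert i at [3, 13] -> counters=[1,0,0,2,0,0,0,0,0,0,2,0,0,1]
Step 4: insert rfh at [2, 13] -> counters=[1,0,1,2,0,0,0,0,0,0,2,0,0,2]
Step 5: insert ad at [6, 7] -> counters=[1,0,1,2,0,0,1,1,0,0,2,0,0,2]
Step 6: insert tc at [7, 13] -> counters=[1,0,1,2,0,0,1,2,0,0,2,0,0,3]
Step 7: insert nuv at [1, 3] -> counters=[1,1,1,3,0,0,1,2,0,0,2,0,0,3]
Step 8: insert i at [3, 13] -> counters=[1,1,1,4,0,0,1,2,0,0,2,0,0,4]
Step 9: insert nuv at [1, 3] -> counters=[1,2,1,5,0,0,1,2,0,0,2,0,0,4]
Final counters=[1,2,1,5,0,0,1,2,0,0,2,0,0,4] -> 8 nonzero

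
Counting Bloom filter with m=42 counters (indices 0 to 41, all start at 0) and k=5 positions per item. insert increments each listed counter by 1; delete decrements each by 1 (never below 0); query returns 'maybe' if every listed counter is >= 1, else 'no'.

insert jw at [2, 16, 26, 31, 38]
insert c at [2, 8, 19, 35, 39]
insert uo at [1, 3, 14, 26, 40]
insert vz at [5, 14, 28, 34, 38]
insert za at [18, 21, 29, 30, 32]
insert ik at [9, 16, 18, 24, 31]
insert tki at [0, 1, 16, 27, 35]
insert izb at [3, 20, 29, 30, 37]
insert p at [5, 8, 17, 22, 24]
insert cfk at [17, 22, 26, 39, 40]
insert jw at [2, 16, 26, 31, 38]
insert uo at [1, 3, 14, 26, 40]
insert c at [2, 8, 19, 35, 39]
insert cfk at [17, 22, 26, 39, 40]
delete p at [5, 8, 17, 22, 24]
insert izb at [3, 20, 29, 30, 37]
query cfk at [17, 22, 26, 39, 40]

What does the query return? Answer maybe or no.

Answer: maybe

Derivation:
Step 1: insert jw at [2, 16, 26, 31, 38] -> counters=[0,0,1,0,0,0,0,0,0,0,0,0,0,0,0,0,1,0,0,0,0,0,0,0,0,0,1,0,0,0,0,1,0,0,0,0,0,0,1,0,0,0]
Step 2: insert c at [2, 8, 19, 35, 39] -> counters=[0,0,2,0,0,0,0,0,1,0,0,0,0,0,0,0,1,0,0,1,0,0,0,0,0,0,1,0,0,0,0,1,0,0,0,1,0,0,1,1,0,0]
Step 3: insert uo at [1, 3, 14, 26, 40] -> counters=[0,1,2,1,0,0,0,0,1,0,0,0,0,0,1,0,1,0,0,1,0,0,0,0,0,0,2,0,0,0,0,1,0,0,0,1,0,0,1,1,1,0]
Step 4: insert vz at [5, 14, 28, 34, 38] -> counters=[0,1,2,1,0,1,0,0,1,0,0,0,0,0,2,0,1,0,0,1,0,0,0,0,0,0,2,0,1,0,0,1,0,0,1,1,0,0,2,1,1,0]
Step 5: insert za at [18, 21, 29, 30, 32] -> counters=[0,1,2,1,0,1,0,0,1,0,0,0,0,0,2,0,1,0,1,1,0,1,0,0,0,0,2,0,1,1,1,1,1,0,1,1,0,0,2,1,1,0]
Step 6: insert ik at [9, 16, 18, 24, 31] -> counters=[0,1,2,1,0,1,0,0,1,1,0,0,0,0,2,0,2,0,2,1,0,1,0,0,1,0,2,0,1,1,1,2,1,0,1,1,0,0,2,1,1,0]
Step 7: insert tki at [0, 1, 16, 27, 35] -> counters=[1,2,2,1,0,1,0,0,1,1,0,0,0,0,2,0,3,0,2,1,0,1,0,0,1,0,2,1,1,1,1,2,1,0,1,2,0,0,2,1,1,0]
Step 8: insert izb at [3, 20, 29, 30, 37] -> counters=[1,2,2,2,0,1,0,0,1,1,0,0,0,0,2,0,3,0,2,1,1,1,0,0,1,0,2,1,1,2,2,2,1,0,1,2,0,1,2,1,1,0]
Step 9: insert p at [5, 8, 17, 22, 24] -> counters=[1,2,2,2,0,2,0,0,2,1,0,0,0,0,2,0,3,1,2,1,1,1,1,0,2,0,2,1,1,2,2,2,1,0,1,2,0,1,2,1,1,0]
Step 10: insert cfk at [17, 22, 26, 39, 40] -> counters=[1,2,2,2,0,2,0,0,2,1,0,0,0,0,2,0,3,2,2,1,1,1,2,0,2,0,3,1,1,2,2,2,1,0,1,2,0,1,2,2,2,0]
Step 11: insert jw at [2, 16, 26, 31, 38] -> counters=[1,2,3,2,0,2,0,0,2,1,0,0,0,0,2,0,4,2,2,1,1,1,2,0,2,0,4,1,1,2,2,3,1,0,1,2,0,1,3,2,2,0]
Step 12: insert uo at [1, 3, 14, 26, 40] -> counters=[1,3,3,3,0,2,0,0,2,1,0,0,0,0,3,0,4,2,2,1,1,1,2,0,2,0,5,1,1,2,2,3,1,0,1,2,0,1,3,2,3,0]
Step 13: insert c at [2, 8, 19, 35, 39] -> counters=[1,3,4,3,0,2,0,0,3,1,0,0,0,0,3,0,4,2,2,2,1,1,2,0,2,0,5,1,1,2,2,3,1,0,1,3,0,1,3,3,3,0]
Step 14: insert cfk at [17, 22, 26, 39, 40] -> counters=[1,3,4,3,0,2,0,0,3,1,0,0,0,0,3,0,4,3,2,2,1,1,3,0,2,0,6,1,1,2,2,3,1,0,1,3,0,1,3,4,4,0]
Step 15: delete p at [5, 8, 17, 22, 24] -> counters=[1,3,4,3,0,1,0,0,2,1,0,0,0,0,3,0,4,2,2,2,1,1,2,0,1,0,6,1,1,2,2,3,1,0,1,3,0,1,3,4,4,0]
Step 16: insert izb at [3, 20, 29, 30, 37] -> counters=[1,3,4,4,0,1,0,0,2,1,0,0,0,0,3,0,4,2,2,2,2,1,2,0,1,0,6,1,1,3,3,3,1,0,1,3,0,2,3,4,4,0]
Query cfk: check counters[17]=2 counters[22]=2 counters[26]=6 counters[39]=4 counters[40]=4 -> maybe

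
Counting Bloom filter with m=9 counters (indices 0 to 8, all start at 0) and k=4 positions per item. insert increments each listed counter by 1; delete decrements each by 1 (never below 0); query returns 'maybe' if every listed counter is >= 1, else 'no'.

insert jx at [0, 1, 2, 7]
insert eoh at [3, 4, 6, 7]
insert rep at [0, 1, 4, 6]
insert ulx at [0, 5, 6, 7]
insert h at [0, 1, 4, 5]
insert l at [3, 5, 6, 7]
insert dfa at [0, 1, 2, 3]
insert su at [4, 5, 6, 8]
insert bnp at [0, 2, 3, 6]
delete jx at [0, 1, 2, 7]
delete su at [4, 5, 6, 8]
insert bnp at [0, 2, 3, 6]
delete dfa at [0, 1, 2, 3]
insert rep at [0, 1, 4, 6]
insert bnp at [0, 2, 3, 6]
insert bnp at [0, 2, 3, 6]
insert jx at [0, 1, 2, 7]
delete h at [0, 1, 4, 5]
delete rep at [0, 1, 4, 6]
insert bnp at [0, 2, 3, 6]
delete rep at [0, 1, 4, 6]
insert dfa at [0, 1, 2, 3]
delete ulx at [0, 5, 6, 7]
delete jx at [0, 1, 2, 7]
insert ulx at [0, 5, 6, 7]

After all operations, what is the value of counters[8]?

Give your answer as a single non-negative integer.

Step 1: insert jx at [0, 1, 2, 7] -> counters=[1,1,1,0,0,0,0,1,0]
Step 2: insert eoh at [3, 4, 6, 7] -> counters=[1,1,1,1,1,0,1,2,0]
Step 3: insert rep at [0, 1, 4, 6] -> counters=[2,2,1,1,2,0,2,2,0]
Step 4: insert ulx at [0, 5, 6, 7] -> counters=[3,2,1,1,2,1,3,3,0]
Step 5: insert h at [0, 1, 4, 5] -> counters=[4,3,1,1,3,2,3,3,0]
Step 6: insert l at [3, 5, 6, 7] -> counters=[4,3,1,2,3,3,4,4,0]
Step 7: insert dfa at [0, 1, 2, 3] -> counters=[5,4,2,3,3,3,4,4,0]
Step 8: insert su at [4, 5, 6, 8] -> counters=[5,4,2,3,4,4,5,4,1]
Step 9: insert bnp at [0, 2, 3, 6] -> counters=[6,4,3,4,4,4,6,4,1]
Step 10: delete jx at [0, 1, 2, 7] -> counters=[5,3,2,4,4,4,6,3,1]
Step 11: delete su at [4, 5, 6, 8] -> counters=[5,3,2,4,3,3,5,3,0]
Step 12: insert bnp at [0, 2, 3, 6] -> counters=[6,3,3,5,3,3,6,3,0]
Step 13: delete dfa at [0, 1, 2, 3] -> counters=[5,2,2,4,3,3,6,3,0]
Step 14: insert rep at [0, 1, 4, 6] -> counters=[6,3,2,4,4,3,7,3,0]
Step 15: insert bnp at [0, 2, 3, 6] -> counters=[7,3,3,5,4,3,8,3,0]
Step 16: insert bnp at [0, 2, 3, 6] -> counters=[8,3,4,6,4,3,9,3,0]
Step 17: insert jx at [0, 1, 2, 7] -> counters=[9,4,5,6,4,3,9,4,0]
Step 18: delete h at [0, 1, 4, 5] -> counters=[8,3,5,6,3,2,9,4,0]
Step 19: delete rep at [0, 1, 4, 6] -> counters=[7,2,5,6,2,2,8,4,0]
Step 20: insert bnp at [0, 2, 3, 6] -> counters=[8,2,6,7,2,2,9,4,0]
Step 21: delete rep at [0, 1, 4, 6] -> counters=[7,1,6,7,1,2,8,4,0]
Step 22: insert dfa at [0, 1, 2, 3] -> counters=[8,2,7,8,1,2,8,4,0]
Step 23: delete ulx at [0, 5, 6, 7] -> counters=[7,2,7,8,1,1,7,3,0]
Step 24: delete jx at [0, 1, 2, 7] -> counters=[6,1,6,8,1,1,7,2,0]
Step 25: insert ulx at [0, 5, 6, 7] -> counters=[7,1,6,8,1,2,8,3,0]
Final counters=[7,1,6,8,1,2,8,3,0] -> counters[8]=0

Answer: 0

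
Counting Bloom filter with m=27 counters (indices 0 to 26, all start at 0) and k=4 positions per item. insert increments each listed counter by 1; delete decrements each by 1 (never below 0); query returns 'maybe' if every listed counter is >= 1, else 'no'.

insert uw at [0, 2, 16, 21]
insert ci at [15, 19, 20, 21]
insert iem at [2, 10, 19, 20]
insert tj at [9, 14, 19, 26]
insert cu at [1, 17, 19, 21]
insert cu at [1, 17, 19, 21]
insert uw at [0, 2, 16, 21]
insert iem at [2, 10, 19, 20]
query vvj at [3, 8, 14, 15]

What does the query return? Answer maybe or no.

Step 1: insert uw at [0, 2, 16, 21] -> counters=[1,0,1,0,0,0,0,0,0,0,0,0,0,0,0,0,1,0,0,0,0,1,0,0,0,0,0]
Step 2: insert ci at [15, 19, 20, 21] -> counters=[1,0,1,0,0,0,0,0,0,0,0,0,0,0,0,1,1,0,0,1,1,2,0,0,0,0,0]
Step 3: insert iem at [2, 10, 19, 20] -> counters=[1,0,2,0,0,0,0,0,0,0,1,0,0,0,0,1,1,0,0,2,2,2,0,0,0,0,0]
Step 4: insert tj at [9, 14, 19, 26] -> counters=[1,0,2,0,0,0,0,0,0,1,1,0,0,0,1,1,1,0,0,3,2,2,0,0,0,0,1]
Step 5: insert cu at [1, 17, 19, 21] -> counters=[1,1,2,0,0,0,0,0,0,1,1,0,0,0,1,1,1,1,0,4,2,3,0,0,0,0,1]
Step 6: insert cu at [1, 17, 19, 21] -> counters=[1,2,2,0,0,0,0,0,0,1,1,0,0,0,1,1,1,2,0,5,2,4,0,0,0,0,1]
Step 7: insert uw at [0, 2, 16, 21] -> counters=[2,2,3,0,0,0,0,0,0,1,1,0,0,0,1,1,2,2,0,5,2,5,0,0,0,0,1]
Step 8: insert iem at [2, 10, 19, 20] -> counters=[2,2,4,0,0,0,0,0,0,1,2,0,0,0,1,1,2,2,0,6,3,5,0,0,0,0,1]
Query vvj: check counters[3]=0 counters[8]=0 counters[14]=1 counters[15]=1 -> no

Answer: no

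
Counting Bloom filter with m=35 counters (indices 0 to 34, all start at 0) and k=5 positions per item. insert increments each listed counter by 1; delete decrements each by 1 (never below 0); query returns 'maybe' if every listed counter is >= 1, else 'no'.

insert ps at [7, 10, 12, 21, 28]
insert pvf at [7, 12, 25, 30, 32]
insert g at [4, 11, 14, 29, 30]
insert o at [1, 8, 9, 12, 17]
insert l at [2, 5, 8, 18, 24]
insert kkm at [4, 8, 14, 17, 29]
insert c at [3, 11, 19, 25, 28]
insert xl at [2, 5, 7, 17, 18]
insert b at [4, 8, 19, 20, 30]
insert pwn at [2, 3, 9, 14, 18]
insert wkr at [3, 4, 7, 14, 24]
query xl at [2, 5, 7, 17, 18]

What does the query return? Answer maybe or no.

Answer: maybe

Derivation:
Step 1: insert ps at [7, 10, 12, 21, 28] -> counters=[0,0,0,0,0,0,0,1,0,0,1,0,1,0,0,0,0,0,0,0,0,1,0,0,0,0,0,0,1,0,0,0,0,0,0]
Step 2: insert pvf at [7, 12, 25, 30, 32] -> counters=[0,0,0,0,0,0,0,2,0,0,1,0,2,0,0,0,0,0,0,0,0,1,0,0,0,1,0,0,1,0,1,0,1,0,0]
Step 3: insert g at [4, 11, 14, 29, 30] -> counters=[0,0,0,0,1,0,0,2,0,0,1,1,2,0,1,0,0,0,0,0,0,1,0,0,0,1,0,0,1,1,2,0,1,0,0]
Step 4: insert o at [1, 8, 9, 12, 17] -> counters=[0,1,0,0,1,0,0,2,1,1,1,1,3,0,1,0,0,1,0,0,0,1,0,0,0,1,0,0,1,1,2,0,1,0,0]
Step 5: insert l at [2, 5, 8, 18, 24] -> counters=[0,1,1,0,1,1,0,2,2,1,1,1,3,0,1,0,0,1,1,0,0,1,0,0,1,1,0,0,1,1,2,0,1,0,0]
Step 6: insert kkm at [4, 8, 14, 17, 29] -> counters=[0,1,1,0,2,1,0,2,3,1,1,1,3,0,2,0,0,2,1,0,0,1,0,0,1,1,0,0,1,2,2,0,1,0,0]
Step 7: insert c at [3, 11, 19, 25, 28] -> counters=[0,1,1,1,2,1,0,2,3,1,1,2,3,0,2,0,0,2,1,1,0,1,0,0,1,2,0,0,2,2,2,0,1,0,0]
Step 8: insert xl at [2, 5, 7, 17, 18] -> counters=[0,1,2,1,2,2,0,3,3,1,1,2,3,0,2,0,0,3,2,1,0,1,0,0,1,2,0,0,2,2,2,0,1,0,0]
Step 9: insert b at [4, 8, 19, 20, 30] -> counters=[0,1,2,1,3,2,0,3,4,1,1,2,3,0,2,0,0,3,2,2,1,1,0,0,1,2,0,0,2,2,3,0,1,0,0]
Step 10: insert pwn at [2, 3, 9, 14, 18] -> counters=[0,1,3,2,3,2,0,3,4,2,1,2,3,0,3,0,0,3,3,2,1,1,0,0,1,2,0,0,2,2,3,0,1,0,0]
Step 11: insert wkr at [3, 4, 7, 14, 24] -> counters=[0,1,3,3,4,2,0,4,4,2,1,2,3,0,4,0,0,3,3,2,1,1,0,0,2,2,0,0,2,2,3,0,1,0,0]
Query xl: check counters[2]=3 counters[5]=2 counters[7]=4 counters[17]=3 counters[18]=3 -> maybe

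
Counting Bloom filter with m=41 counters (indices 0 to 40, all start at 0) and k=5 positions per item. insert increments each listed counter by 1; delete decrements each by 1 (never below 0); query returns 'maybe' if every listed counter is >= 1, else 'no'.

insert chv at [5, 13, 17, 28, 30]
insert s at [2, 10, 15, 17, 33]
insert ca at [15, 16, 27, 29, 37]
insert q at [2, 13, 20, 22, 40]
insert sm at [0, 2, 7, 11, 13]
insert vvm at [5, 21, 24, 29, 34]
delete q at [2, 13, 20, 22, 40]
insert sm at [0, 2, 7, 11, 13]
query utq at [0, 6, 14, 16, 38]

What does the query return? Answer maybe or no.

Answer: no

Derivation:
Step 1: insert chv at [5, 13, 17, 28, 30] -> counters=[0,0,0,0,0,1,0,0,0,0,0,0,0,1,0,0,0,1,0,0,0,0,0,0,0,0,0,0,1,0,1,0,0,0,0,0,0,0,0,0,0]
Step 2: insert s at [2, 10, 15, 17, 33] -> counters=[0,0,1,0,0,1,0,0,0,0,1,0,0,1,0,1,0,2,0,0,0,0,0,0,0,0,0,0,1,0,1,0,0,1,0,0,0,0,0,0,0]
Step 3: insert ca at [15, 16, 27, 29, 37] -> counters=[0,0,1,0,0,1,0,0,0,0,1,0,0,1,0,2,1,2,0,0,0,0,0,0,0,0,0,1,1,1,1,0,0,1,0,0,0,1,0,0,0]
Step 4: insert q at [2, 13, 20, 22, 40] -> counters=[0,0,2,0,0,1,0,0,0,0,1,0,0,2,0,2,1,2,0,0,1,0,1,0,0,0,0,1,1,1,1,0,0,1,0,0,0,1,0,0,1]
Step 5: insert sm at [0, 2, 7, 11, 13] -> counters=[1,0,3,0,0,1,0,1,0,0,1,1,0,3,0,2,1,2,0,0,1,0,1,0,0,0,0,1,1,1,1,0,0,1,0,0,0,1,0,0,1]
Step 6: insert vvm at [5, 21, 24, 29, 34] -> counters=[1,0,3,0,0,2,0,1,0,0,1,1,0,3,0,2,1,2,0,0,1,1,1,0,1,0,0,1,1,2,1,0,0,1,1,0,0,1,0,0,1]
Step 7: delete q at [2, 13, 20, 22, 40] -> counters=[1,0,2,0,0,2,0,1,0,0,1,1,0,2,0,2,1,2,0,0,0,1,0,0,1,0,0,1,1,2,1,0,0,1,1,0,0,1,0,0,0]
Step 8: insert sm at [0, 2, 7, 11, 13] -> counters=[2,0,3,0,0,2,0,2,0,0,1,2,0,3,0,2,1,2,0,0,0,1,0,0,1,0,0,1,1,2,1,0,0,1,1,0,0,1,0,0,0]
Query utq: check counters[0]=2 counters[6]=0 counters[14]=0 counters[16]=1 counters[38]=0 -> no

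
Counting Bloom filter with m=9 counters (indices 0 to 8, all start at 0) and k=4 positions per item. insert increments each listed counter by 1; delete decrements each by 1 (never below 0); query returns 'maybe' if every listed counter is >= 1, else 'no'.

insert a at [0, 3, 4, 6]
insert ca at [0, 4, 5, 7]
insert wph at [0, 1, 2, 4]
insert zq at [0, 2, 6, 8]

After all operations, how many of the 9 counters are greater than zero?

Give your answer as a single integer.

Step 1: insert a at [0, 3, 4, 6] -> counters=[1,0,0,1,1,0,1,0,0]
Step 2: insert ca at [0, 4, 5, 7] -> counters=[2,0,0,1,2,1,1,1,0]
Step 3: insert wph at [0, 1, 2, 4] -> counters=[3,1,1,1,3,1,1,1,0]
Step 4: insert zq at [0, 2, 6, 8] -> counters=[4,1,2,1,3,1,2,1,1]
Final counters=[4,1,2,1,3,1,2,1,1] -> 9 nonzero

Answer: 9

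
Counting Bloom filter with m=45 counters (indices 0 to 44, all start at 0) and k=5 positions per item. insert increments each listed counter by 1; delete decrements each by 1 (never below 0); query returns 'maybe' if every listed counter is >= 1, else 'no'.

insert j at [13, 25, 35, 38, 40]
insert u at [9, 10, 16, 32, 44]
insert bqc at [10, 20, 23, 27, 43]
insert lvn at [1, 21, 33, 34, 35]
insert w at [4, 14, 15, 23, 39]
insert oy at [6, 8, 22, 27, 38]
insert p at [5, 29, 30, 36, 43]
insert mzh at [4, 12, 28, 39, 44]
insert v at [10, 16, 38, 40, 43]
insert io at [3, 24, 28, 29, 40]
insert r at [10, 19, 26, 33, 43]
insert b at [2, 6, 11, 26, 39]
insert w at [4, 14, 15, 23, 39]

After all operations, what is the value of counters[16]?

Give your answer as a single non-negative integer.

Answer: 2

Derivation:
Step 1: insert j at [13, 25, 35, 38, 40] -> counters=[0,0,0,0,0,0,0,0,0,0,0,0,0,1,0,0,0,0,0,0,0,0,0,0,0,1,0,0,0,0,0,0,0,0,0,1,0,0,1,0,1,0,0,0,0]
Step 2: insert u at [9, 10, 16, 32, 44] -> counters=[0,0,0,0,0,0,0,0,0,1,1,0,0,1,0,0,1,0,0,0,0,0,0,0,0,1,0,0,0,0,0,0,1,0,0,1,0,0,1,0,1,0,0,0,1]
Step 3: insert bqc at [10, 20, 23, 27, 43] -> counters=[0,0,0,0,0,0,0,0,0,1,2,0,0,1,0,0,1,0,0,0,1,0,0,1,0,1,0,1,0,0,0,0,1,0,0,1,0,0,1,0,1,0,0,1,1]
Step 4: insert lvn at [1, 21, 33, 34, 35] -> counters=[0,1,0,0,0,0,0,0,0,1,2,0,0,1,0,0,1,0,0,0,1,1,0,1,0,1,0,1,0,0,0,0,1,1,1,2,0,0,1,0,1,0,0,1,1]
Step 5: insert w at [4, 14, 15, 23, 39] -> counters=[0,1,0,0,1,0,0,0,0,1,2,0,0,1,1,1,1,0,0,0,1,1,0,2,0,1,0,1,0,0,0,0,1,1,1,2,0,0,1,1,1,0,0,1,1]
Step 6: insert oy at [6, 8, 22, 27, 38] -> counters=[0,1,0,0,1,0,1,0,1,1,2,0,0,1,1,1,1,0,0,0,1,1,1,2,0,1,0,2,0,0,0,0,1,1,1,2,0,0,2,1,1,0,0,1,1]
Step 7: insert p at [5, 29, 30, 36, 43] -> counters=[0,1,0,0,1,1,1,0,1,1,2,0,0,1,1,1,1,0,0,0,1,1,1,2,0,1,0,2,0,1,1,0,1,1,1,2,1,0,2,1,1,0,0,2,1]
Step 8: insert mzh at [4, 12, 28, 39, 44] -> counters=[0,1,0,0,2,1,1,0,1,1,2,0,1,1,1,1,1,0,0,0,1,1,1,2,0,1,0,2,1,1,1,0,1,1,1,2,1,0,2,2,1,0,0,2,2]
Step 9: insert v at [10, 16, 38, 40, 43] -> counters=[0,1,0,0,2,1,1,0,1,1,3,0,1,1,1,1,2,0,0,0,1,1,1,2,0,1,0,2,1,1,1,0,1,1,1,2,1,0,3,2,2,0,0,3,2]
Step 10: insert io at [3, 24, 28, 29, 40] -> counters=[0,1,0,1,2,1,1,0,1,1,3,0,1,1,1,1,2,0,0,0,1,1,1,2,1,1,0,2,2,2,1,0,1,1,1,2,1,0,3,2,3,0,0,3,2]
Step 11: insert r at [10, 19, 26, 33, 43] -> counters=[0,1,0,1,2,1,1,0,1,1,4,0,1,1,1,1,2,0,0,1,1,1,1,2,1,1,1,2,2,2,1,0,1,2,1,2,1,0,3,2,3,0,0,4,2]
Step 12: insert b at [2, 6, 11, 26, 39] -> counters=[0,1,1,1,2,1,2,0,1,1,4,1,1,1,1,1,2,0,0,1,1,1,1,2,1,1,2,2,2,2,1,0,1,2,1,2,1,0,3,3,3,0,0,4,2]
Step 13: insert w at [4, 14, 15, 23, 39] -> counters=[0,1,1,1,3,1,2,0,1,1,4,1,1,1,2,2,2,0,0,1,1,1,1,3,1,1,2,2,2,2,1,0,1,2,1,2,1,0,3,4,3,0,0,4,2]
Final counters=[0,1,1,1,3,1,2,0,1,1,4,1,1,1,2,2,2,0,0,1,1,1,1,3,1,1,2,2,2,2,1,0,1,2,1,2,1,0,3,4,3,0,0,4,2] -> counters[16]=2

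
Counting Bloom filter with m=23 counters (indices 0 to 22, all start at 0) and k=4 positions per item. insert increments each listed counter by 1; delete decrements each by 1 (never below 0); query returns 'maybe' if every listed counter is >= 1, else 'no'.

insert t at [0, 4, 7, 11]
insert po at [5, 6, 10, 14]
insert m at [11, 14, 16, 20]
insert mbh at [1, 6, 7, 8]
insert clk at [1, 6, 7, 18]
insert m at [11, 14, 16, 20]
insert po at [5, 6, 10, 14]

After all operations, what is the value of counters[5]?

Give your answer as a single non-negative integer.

Step 1: insert t at [0, 4, 7, 11] -> counters=[1,0,0,0,1,0,0,1,0,0,0,1,0,0,0,0,0,0,0,0,0,0,0]
Step 2: insert po at [5, 6, 10, 14] -> counters=[1,0,0,0,1,1,1,1,0,0,1,1,0,0,1,0,0,0,0,0,0,0,0]
Step 3: insert m at [11, 14, 16, 20] -> counters=[1,0,0,0,1,1,1,1,0,0,1,2,0,0,2,0,1,0,0,0,1,0,0]
Step 4: insert mbh at [1, 6, 7, 8] -> counters=[1,1,0,0,1,1,2,2,1,0,1,2,0,0,2,0,1,0,0,0,1,0,0]
Step 5: insert clk at [1, 6, 7, 18] -> counters=[1,2,0,0,1,1,3,3,1,0,1,2,0,0,2,0,1,0,1,0,1,0,0]
Step 6: insert m at [11, 14, 16, 20] -> counters=[1,2,0,0,1,1,3,3,1,0,1,3,0,0,3,0,2,0,1,0,2,0,0]
Step 7: insert po at [5, 6, 10, 14] -> counters=[1,2,0,0,1,2,4,3,1,0,2,3,0,0,4,0,2,0,1,0,2,0,0]
Final counters=[1,2,0,0,1,2,4,3,1,0,2,3,0,0,4,0,2,0,1,0,2,0,0] -> counters[5]=2

Answer: 2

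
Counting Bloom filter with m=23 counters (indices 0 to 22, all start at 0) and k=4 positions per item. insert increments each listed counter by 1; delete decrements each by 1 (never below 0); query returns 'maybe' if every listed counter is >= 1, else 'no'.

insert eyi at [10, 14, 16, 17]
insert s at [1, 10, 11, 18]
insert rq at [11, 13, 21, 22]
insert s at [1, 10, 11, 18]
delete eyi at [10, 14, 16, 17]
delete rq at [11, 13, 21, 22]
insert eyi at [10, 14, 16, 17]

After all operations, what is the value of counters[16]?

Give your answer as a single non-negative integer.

Step 1: insert eyi at [10, 14, 16, 17] -> counters=[0,0,0,0,0,0,0,0,0,0,1,0,0,0,1,0,1,1,0,0,0,0,0]
Step 2: insert s at [1, 10, 11, 18] -> counters=[0,1,0,0,0,0,0,0,0,0,2,1,0,0,1,0,1,1,1,0,0,0,0]
Step 3: insert rq at [11, 13, 21, 22] -> counters=[0,1,0,0,0,0,0,0,0,0,2,2,0,1,1,0,1,1,1,0,0,1,1]
Step 4: insert s at [1, 10, 11, 18] -> counters=[0,2,0,0,0,0,0,0,0,0,3,3,0,1,1,0,1,1,2,0,0,1,1]
Step 5: delete eyi at [10, 14, 16, 17] -> counters=[0,2,0,0,0,0,0,0,0,0,2,3,0,1,0,0,0,0,2,0,0,1,1]
Step 6: delete rq at [11, 13, 21, 22] -> counters=[0,2,0,0,0,0,0,0,0,0,2,2,0,0,0,0,0,0,2,0,0,0,0]
Step 7: insert eyi at [10, 14, 16, 17] -> counters=[0,2,0,0,0,0,0,0,0,0,3,2,0,0,1,0,1,1,2,0,0,0,0]
Final counters=[0,2,0,0,0,0,0,0,0,0,3,2,0,0,1,0,1,1,2,0,0,0,0] -> counters[16]=1

Answer: 1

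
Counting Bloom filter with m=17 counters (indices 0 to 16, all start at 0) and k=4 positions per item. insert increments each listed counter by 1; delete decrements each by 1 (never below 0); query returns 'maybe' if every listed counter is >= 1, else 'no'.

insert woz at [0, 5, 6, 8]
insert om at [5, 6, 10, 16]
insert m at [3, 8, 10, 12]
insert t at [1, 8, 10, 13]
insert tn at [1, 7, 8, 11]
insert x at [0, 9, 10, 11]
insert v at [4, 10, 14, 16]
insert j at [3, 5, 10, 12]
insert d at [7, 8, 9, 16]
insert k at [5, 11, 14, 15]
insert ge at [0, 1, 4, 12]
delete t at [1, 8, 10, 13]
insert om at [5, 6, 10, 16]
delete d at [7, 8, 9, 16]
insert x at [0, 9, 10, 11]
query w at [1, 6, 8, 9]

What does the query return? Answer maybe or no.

Step 1: insert woz at [0, 5, 6, 8] -> counters=[1,0,0,0,0,1,1,0,1,0,0,0,0,0,0,0,0]
Step 2: insert om at [5, 6, 10, 16] -> counters=[1,0,0,0,0,2,2,0,1,0,1,0,0,0,0,0,1]
Step 3: insert m at [3, 8, 10, 12] -> counters=[1,0,0,1,0,2,2,0,2,0,2,0,1,0,0,0,1]
Step 4: insert t at [1, 8, 10, 13] -> counters=[1,1,0,1,0,2,2,0,3,0,3,0,1,1,0,0,1]
Step 5: insert tn at [1, 7, 8, 11] -> counters=[1,2,0,1,0,2,2,1,4,0,3,1,1,1,0,0,1]
Step 6: insert x at [0, 9, 10, 11] -> counters=[2,2,0,1,0,2,2,1,4,1,4,2,1,1,0,0,1]
Step 7: insert v at [4, 10, 14, 16] -> counters=[2,2,0,1,1,2,2,1,4,1,5,2,1,1,1,0,2]
Step 8: insert j at [3, 5, 10, 12] -> counters=[2,2,0,2,1,3,2,1,4,1,6,2,2,1,1,0,2]
Step 9: insert d at [7, 8, 9, 16] -> counters=[2,2,0,2,1,3,2,2,5,2,6,2,2,1,1,0,3]
Step 10: insert k at [5, 11, 14, 15] -> counters=[2,2,0,2,1,4,2,2,5,2,6,3,2,1,2,1,3]
Step 11: insert ge at [0, 1, 4, 12] -> counters=[3,3,0,2,2,4,2,2,5,2,6,3,3,1,2,1,3]
Step 12: delete t at [1, 8, 10, 13] -> counters=[3,2,0,2,2,4,2,2,4,2,5,3,3,0,2,1,3]
Step 13: insert om at [5, 6, 10, 16] -> counters=[3,2,0,2,2,5,3,2,4,2,6,3,3,0,2,1,4]
Step 14: delete d at [7, 8, 9, 16] -> counters=[3,2,0,2,2,5,3,1,3,1,6,3,3,0,2,1,3]
Step 15: insert x at [0, 9, 10, 11] -> counters=[4,2,0,2,2,5,3,1,3,2,7,4,3,0,2,1,3]
Query w: check counters[1]=2 counters[6]=3 counters[8]=3 counters[9]=2 -> maybe

Answer: maybe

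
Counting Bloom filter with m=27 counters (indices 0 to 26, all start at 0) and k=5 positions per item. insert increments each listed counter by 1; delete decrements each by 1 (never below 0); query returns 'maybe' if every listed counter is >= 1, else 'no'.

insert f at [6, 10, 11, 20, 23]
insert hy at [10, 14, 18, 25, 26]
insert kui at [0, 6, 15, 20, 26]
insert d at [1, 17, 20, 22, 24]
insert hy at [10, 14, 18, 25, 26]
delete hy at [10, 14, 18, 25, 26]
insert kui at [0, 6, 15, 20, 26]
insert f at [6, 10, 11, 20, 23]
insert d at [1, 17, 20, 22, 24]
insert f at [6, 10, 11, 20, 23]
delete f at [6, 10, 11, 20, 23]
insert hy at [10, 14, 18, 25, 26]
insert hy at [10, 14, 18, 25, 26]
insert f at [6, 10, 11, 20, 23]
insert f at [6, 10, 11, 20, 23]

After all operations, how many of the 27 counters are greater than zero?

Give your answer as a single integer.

Answer: 15

Derivation:
Step 1: insert f at [6, 10, 11, 20, 23] -> counters=[0,0,0,0,0,0,1,0,0,0,1,1,0,0,0,0,0,0,0,0,1,0,0,1,0,0,0]
Step 2: insert hy at [10, 14, 18, 25, 26] -> counters=[0,0,0,0,0,0,1,0,0,0,2,1,0,0,1,0,0,0,1,0,1,0,0,1,0,1,1]
Step 3: insert kui at [0, 6, 15, 20, 26] -> counters=[1,0,0,0,0,0,2,0,0,0,2,1,0,0,1,1,0,0,1,0,2,0,0,1,0,1,2]
Step 4: insert d at [1, 17, 20, 22, 24] -> counters=[1,1,0,0,0,0,2,0,0,0,2,1,0,0,1,1,0,1,1,0,3,0,1,1,1,1,2]
Step 5: insert hy at [10, 14, 18, 25, 26] -> counters=[1,1,0,0,0,0,2,0,0,0,3,1,0,0,2,1,0,1,2,0,3,0,1,1,1,2,3]
Step 6: delete hy at [10, 14, 18, 25, 26] -> counters=[1,1,0,0,0,0,2,0,0,0,2,1,0,0,1,1,0,1,1,0,3,0,1,1,1,1,2]
Step 7: insert kui at [0, 6, 15, 20, 26] -> counters=[2,1,0,0,0,0,3,0,0,0,2,1,0,0,1,2,0,1,1,0,4,0,1,1,1,1,3]
Step 8: insert f at [6, 10, 11, 20, 23] -> counters=[2,1,0,0,0,0,4,0,0,0,3,2,0,0,1,2,0,1,1,0,5,0,1,2,1,1,3]
Step 9: insert d at [1, 17, 20, 22, 24] -> counters=[2,2,0,0,0,0,4,0,0,0,3,2,0,0,1,2,0,2,1,0,6,0,2,2,2,1,3]
Step 10: insert f at [6, 10, 11, 20, 23] -> counters=[2,2,0,0,0,0,5,0,0,0,4,3,0,0,1,2,0,2,1,0,7,0,2,3,2,1,3]
Step 11: delete f at [6, 10, 11, 20, 23] -> counters=[2,2,0,0,0,0,4,0,0,0,3,2,0,0,1,2,0,2,1,0,6,0,2,2,2,1,3]
Step 12: insert hy at [10, 14, 18, 25, 26] -> counters=[2,2,0,0,0,0,4,0,0,0,4,2,0,0,2,2,0,2,2,0,6,0,2,2,2,2,4]
Step 13: insert hy at [10, 14, 18, 25, 26] -> counters=[2,2,0,0,0,0,4,0,0,0,5,2,0,0,3,2,0,2,3,0,6,0,2,2,2,3,5]
Step 14: insert f at [6, 10, 11, 20, 23] -> counters=[2,2,0,0,0,0,5,0,0,0,6,3,0,0,3,2,0,2,3,0,7,0,2,3,2,3,5]
Step 15: insert f at [6, 10, 11, 20, 23] -> counters=[2,2,0,0,0,0,6,0,0,0,7,4,0,0,3,2,0,2,3,0,8,0,2,4,2,3,5]
Final counters=[2,2,0,0,0,0,6,0,0,0,7,4,0,0,3,2,0,2,3,0,8,0,2,4,2,3,5] -> 15 nonzero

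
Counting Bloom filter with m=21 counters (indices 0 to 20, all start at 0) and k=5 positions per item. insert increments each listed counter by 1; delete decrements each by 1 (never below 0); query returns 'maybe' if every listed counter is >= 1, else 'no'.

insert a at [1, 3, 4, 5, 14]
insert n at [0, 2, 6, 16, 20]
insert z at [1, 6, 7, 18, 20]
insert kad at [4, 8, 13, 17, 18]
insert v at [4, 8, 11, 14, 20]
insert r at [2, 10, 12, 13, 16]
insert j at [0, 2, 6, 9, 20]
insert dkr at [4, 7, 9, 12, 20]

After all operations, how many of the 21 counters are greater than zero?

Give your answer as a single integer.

Step 1: insert a at [1, 3, 4, 5, 14] -> counters=[0,1,0,1,1,1,0,0,0,0,0,0,0,0,1,0,0,0,0,0,0]
Step 2: insert n at [0, 2, 6, 16, 20] -> counters=[1,1,1,1,1,1,1,0,0,0,0,0,0,0,1,0,1,0,0,0,1]
Step 3: insert z at [1, 6, 7, 18, 20] -> counters=[1,2,1,1,1,1,2,1,0,0,0,0,0,0,1,0,1,0,1,0,2]
Step 4: insert kad at [4, 8, 13, 17, 18] -> counters=[1,2,1,1,2,1,2,1,1,0,0,0,0,1,1,0,1,1,2,0,2]
Step 5: insert v at [4, 8, 11, 14, 20] -> counters=[1,2,1,1,3,1,2,1,2,0,0,1,0,1,2,0,1,1,2,0,3]
Step 6: insert r at [2, 10, 12, 13, 16] -> counters=[1,2,2,1,3,1,2,1,2,0,1,1,1,2,2,0,2,1,2,0,3]
Step 7: insert j at [0, 2, 6, 9, 20] -> counters=[2,2,3,1,3,1,3,1,2,1,1,1,1,2,2,0,2,1,2,0,4]
Step 8: insert dkr at [4, 7, 9, 12, 20] -> counters=[2,2,3,1,4,1,3,2,2,2,1,1,2,2,2,0,2,1,2,0,5]
Final counters=[2,2,3,1,4,1,3,2,2,2,1,1,2,2,2,0,2,1,2,0,5] -> 19 nonzero

Answer: 19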